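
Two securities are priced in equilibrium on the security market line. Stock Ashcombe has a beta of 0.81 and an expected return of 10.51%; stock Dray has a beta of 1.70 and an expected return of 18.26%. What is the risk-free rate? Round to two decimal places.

3.46%

Both satisfy E(R) = R_f + β·MRP, so the slope of the SML is
MRP = (18.26% − 10.51%) / (1.70 − 0.81) = 7.75% / 0.89 = 8.7079%
R_f = E(R_Ashcombe) − β_Ashcombe·MRP = 10.51% − 0.81 × 8.7079% = 3.4566%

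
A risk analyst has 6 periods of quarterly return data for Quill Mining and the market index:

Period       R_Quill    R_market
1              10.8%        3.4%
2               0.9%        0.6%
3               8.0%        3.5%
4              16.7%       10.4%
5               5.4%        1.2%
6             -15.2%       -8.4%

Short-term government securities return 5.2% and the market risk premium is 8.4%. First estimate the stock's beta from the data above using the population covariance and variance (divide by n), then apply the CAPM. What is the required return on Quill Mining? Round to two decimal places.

Mean R_i = (10.8 + 0.9 + 8.0 + 16.7 + 5.4 − 15.2) / 6 = 4.4333%
Mean R_m = (3.4 + 0.6 + 3.5 + 10.4 + 1.2 − 8.4) / 6 = 1.7833%
Σ(R_i − R̄_i)(R_m − R̄_m) = 325.6633  ⇒  Cov = 325.6633 / 6 = 54.2772
Σ(R_m − R̄_m)² = 185.2483  ⇒  Var(R_m) = 185.2483 / 6 = 30.8747
β = Cov / Var(R_m) = 54.2772 / 30.8747 = 1.7580
E(R) = R_f + β × MRP = 5.2% + 1.7580 × 8.4% = 19.97%

19.97%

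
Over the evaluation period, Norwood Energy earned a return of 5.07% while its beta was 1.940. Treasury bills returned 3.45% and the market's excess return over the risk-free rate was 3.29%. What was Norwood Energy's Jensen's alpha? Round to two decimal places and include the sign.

CAPM benchmark = R_f + β(R_m − R_f) = 3.45% + 1.940 × 3.29% = 9.83260%
α = actual − benchmark = 5.07% − 9.83260% = -4.76%

-4.76%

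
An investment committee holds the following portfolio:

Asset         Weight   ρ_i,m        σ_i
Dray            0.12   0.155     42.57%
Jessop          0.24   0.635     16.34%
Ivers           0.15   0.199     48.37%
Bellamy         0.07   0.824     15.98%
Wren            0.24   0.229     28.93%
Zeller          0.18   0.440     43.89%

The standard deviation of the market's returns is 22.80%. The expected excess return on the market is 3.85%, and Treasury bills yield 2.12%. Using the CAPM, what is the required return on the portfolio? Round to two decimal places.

3.93%

β_Dray = 0.155 × 42.57% / 22.80% = 0.2894
β_Jessop = 0.635 × 16.34% / 22.80% = 0.4551
β_Ivers = 0.199 × 48.37% / 22.80% = 0.4222
β_Bellamy = 0.824 × 15.98% / 22.80% = 0.5775
β_Wren = 0.229 × 28.93% / 22.80% = 0.2906
β_Zeller = 0.440 × 43.89% / 22.80% = 0.8470
β_P = Σ w_i β_i = 0.12×0.2894 + 0.24×0.4551 + 0.15×0.4222 + 0.07×0.5775 + 0.24×0.2906 + 0.18×0.8470 = 0.4699
E(R_P) = R_f + β_P × MRP = 2.12% + 0.4699 × 3.85% = 3.93%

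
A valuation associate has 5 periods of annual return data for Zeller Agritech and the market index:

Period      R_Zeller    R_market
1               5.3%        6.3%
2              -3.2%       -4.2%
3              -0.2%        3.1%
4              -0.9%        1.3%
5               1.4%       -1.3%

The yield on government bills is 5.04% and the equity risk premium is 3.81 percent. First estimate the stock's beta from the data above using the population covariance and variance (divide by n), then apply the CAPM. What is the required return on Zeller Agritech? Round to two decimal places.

Mean R_i = (5.3 − 3.2 − 0.2 − 0.9 + 1.4) / 5 = 0.4800%
Mean R_m = (6.3 − 4.2 + 3.1 + 1.3 − 1.3) / 5 = 1.0400%
Σ(R_i − R̄_i)(R_m − R̄_m) = 40.7240  ⇒  Cov = 40.7240 / 5 = 8.1448
Σ(R_m − R̄_m)² = 64.9120  ⇒  Var(R_m) = 64.9120 / 5 = 12.9824
β = Cov / Var(R_m) = 8.1448 / 12.9824 = 0.6274
E(R) = R_f + β × MRP = 5.04% + 0.6274 × 3.81% = 7.43%

7.43%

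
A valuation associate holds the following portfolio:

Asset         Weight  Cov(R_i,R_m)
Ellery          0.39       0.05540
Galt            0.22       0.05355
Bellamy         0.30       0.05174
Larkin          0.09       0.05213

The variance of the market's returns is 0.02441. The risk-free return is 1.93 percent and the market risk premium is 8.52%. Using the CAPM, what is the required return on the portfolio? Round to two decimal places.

β_Ellery = 0.05540 / 0.02441 = 2.2696
β_Galt = 0.05355 / 0.02441 = 2.1938
β_Bellamy = 0.05174 / 0.02441 = 2.1196
β_Larkin = 0.05213 / 0.02441 = 2.1356
β_P = Σ w_i β_i = 0.39×2.2696 + 0.22×2.1938 + 0.30×2.1196 + 0.09×2.1356 = 2.1959
E(R_P) = R_f + β_P × MRP = 1.93% + 2.1959 × 8.52% = 20.64%

20.64%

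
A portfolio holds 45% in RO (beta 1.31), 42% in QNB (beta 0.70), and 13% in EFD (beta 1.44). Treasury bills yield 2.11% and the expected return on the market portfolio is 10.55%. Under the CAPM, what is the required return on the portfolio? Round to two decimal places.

β_P = Σ w_i β_i = 0.45×1.31 + 0.42×0.70 + 0.13×1.44 = 1.0707
MRP = 10.55% − 2.11% = 8.44%
E(R_P) = R_f + β_P × MRP = 2.11% + 1.0707 × 8.44% = 11.15%

11.15%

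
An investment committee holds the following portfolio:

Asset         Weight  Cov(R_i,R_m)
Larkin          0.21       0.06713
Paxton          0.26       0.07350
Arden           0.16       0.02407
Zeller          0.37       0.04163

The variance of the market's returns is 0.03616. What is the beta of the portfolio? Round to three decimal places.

1.451

β_Larkin = 0.06713 / 0.03616 = 1.8565
β_Paxton = 0.07350 / 0.03616 = 2.0326
β_Arden = 0.02407 / 0.03616 = 0.6657
β_Zeller = 0.04163 / 0.03616 = 1.1513
β_P = Σ w_i β_i = 0.21×1.8565 + 0.26×2.0326 + 0.16×0.6657 + 0.37×1.1513 = 1.4508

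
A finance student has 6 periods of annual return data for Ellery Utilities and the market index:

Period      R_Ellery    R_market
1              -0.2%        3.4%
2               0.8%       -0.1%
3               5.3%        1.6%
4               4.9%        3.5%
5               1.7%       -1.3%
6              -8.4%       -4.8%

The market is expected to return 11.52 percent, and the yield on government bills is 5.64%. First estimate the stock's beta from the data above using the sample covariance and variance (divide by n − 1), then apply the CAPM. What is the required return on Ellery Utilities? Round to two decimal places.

Mean R_i = (-0.2 + 0.8 + 5.3 + 4.9 + 1.7 − 8.4) / 6 = 0.6833%
Mean R_m = (3.4 − 0.1 + 1.6 + 3.5 − 1.3 − 4.8) / 6 = 0.3833%
Σ(R_i − R̄_i)(R_m − R̄_m) = 61.4083  ⇒  Cov = 61.4083 / 5 = 12.2817
Σ(R_m − R̄_m)² = 50.2283  ⇒  Var(R_m) = 50.2283 / 5 = 10.0457
β = Cov / Var(R_m) = 12.2817 / 10.0457 = 1.2226
MRP = 11.52% − 5.64% = 5.88%
E(R) = R_f + β × MRP = 5.64% + 1.2226 × 5.88% = 12.83%

12.83%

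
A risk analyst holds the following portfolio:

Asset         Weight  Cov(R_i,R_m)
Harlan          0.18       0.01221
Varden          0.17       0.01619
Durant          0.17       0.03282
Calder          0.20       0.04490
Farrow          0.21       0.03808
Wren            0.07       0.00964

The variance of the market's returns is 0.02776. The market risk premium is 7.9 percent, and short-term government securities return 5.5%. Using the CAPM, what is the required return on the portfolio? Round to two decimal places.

13.52%

β_Harlan = 0.01221 / 0.02776 = 0.4398
β_Varden = 0.01619 / 0.02776 = 0.5832
β_Durant = 0.03282 / 0.02776 = 1.1823
β_Calder = 0.04490 / 0.02776 = 1.6174
β_Farrow = 0.03808 / 0.02776 = 1.3718
β_Wren = 0.00964 / 0.02776 = 0.3473
β_P = Σ w_i β_i = 0.18×0.4398 + 0.17×0.5832 + 0.17×1.1823 + 0.20×1.6174 + 0.21×1.3718 + 0.07×0.3473 = 1.0152
E(R_P) = R_f + β_P × MRP = 5.5% + 1.0152 × 7.9% = 13.52%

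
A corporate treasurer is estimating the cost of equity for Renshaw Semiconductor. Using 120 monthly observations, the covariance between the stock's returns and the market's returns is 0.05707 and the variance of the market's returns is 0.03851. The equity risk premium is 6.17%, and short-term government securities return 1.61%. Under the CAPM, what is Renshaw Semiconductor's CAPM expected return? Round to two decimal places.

β = Cov(R_i, R_m) / Var(R_m) = 0.05707 / 0.03851 = 1.4820
E(R) = R_f + β × MRP = 1.61% + 1.4820 × 6.17% = 10.75%

10.75%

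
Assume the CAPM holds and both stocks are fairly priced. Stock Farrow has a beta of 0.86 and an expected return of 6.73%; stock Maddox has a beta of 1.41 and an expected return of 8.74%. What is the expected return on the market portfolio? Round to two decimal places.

Both satisfy E(R) = R_f + β·MRP, so the slope of the SML is
MRP = (8.74% − 6.73%) / (1.41 − 0.86) = 2.01% / 0.55 = 3.6545%
R_f = E(R_Farrow) − β_Farrow·MRP = 6.73% − 0.86 × 3.6545% = 3.5871%
E(R_m) = R_f + MRP = 3.5871% + 3.6545% = 7.24%

7.24%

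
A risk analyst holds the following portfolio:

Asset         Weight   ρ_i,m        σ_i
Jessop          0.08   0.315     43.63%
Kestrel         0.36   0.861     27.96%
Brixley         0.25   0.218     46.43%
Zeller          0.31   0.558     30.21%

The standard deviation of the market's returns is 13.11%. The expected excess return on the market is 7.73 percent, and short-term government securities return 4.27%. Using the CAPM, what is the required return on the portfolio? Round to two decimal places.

β_Jessop = 0.315 × 43.63% / 13.11% = 1.0483
β_Kestrel = 0.861 × 27.96% / 13.11% = 1.8363
β_Brixley = 0.218 × 46.43% / 13.11% = 0.7721
β_Zeller = 0.558 × 30.21% / 13.11% = 1.2858
β_P = Σ w_i β_i = 0.08×1.0483 + 0.36×1.8363 + 0.25×0.7721 + 0.31×1.2858 = 1.3366
E(R_P) = R_f + β_P × MRP = 4.27% + 1.3366 × 7.73% = 14.60%

14.60%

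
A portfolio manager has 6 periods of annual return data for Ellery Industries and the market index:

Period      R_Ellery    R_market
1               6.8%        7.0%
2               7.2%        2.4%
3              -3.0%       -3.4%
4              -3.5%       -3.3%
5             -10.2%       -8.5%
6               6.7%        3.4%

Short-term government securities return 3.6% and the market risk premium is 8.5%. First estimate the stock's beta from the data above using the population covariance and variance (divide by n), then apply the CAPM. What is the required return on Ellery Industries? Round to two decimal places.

14.10%

Mean R_i = (6.8 + 7.2 − 3.0 − 3.5 − 10.2 + 6.7) / 6 = 0.6667%
Mean R_m = (7.0 + 2.4 − 3.4 − 3.3 − 8.5 + 3.4) / 6 = -0.4000%
Σ(R_i − R̄_i)(R_m − R̄_m) = 197.7100  ⇒  Cov = 197.7100 / 6 = 32.9517
Σ(R_m − R̄_m)² = 160.0600  ⇒  Var(R_m) = 160.0600 / 6 = 26.6767
β = Cov / Var(R_m) = 32.9517 / 26.6767 = 1.2352
E(R) = R_f + β × MRP = 3.6% + 1.2352 × 8.5% = 14.10%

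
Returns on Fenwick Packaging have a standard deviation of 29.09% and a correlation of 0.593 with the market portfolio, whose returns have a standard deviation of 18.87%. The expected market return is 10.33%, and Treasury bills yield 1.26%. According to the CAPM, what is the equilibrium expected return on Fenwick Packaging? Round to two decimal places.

9.55%

β = ρ × σ_i / σ_m = 0.593 × 29.09% / 18.87% = 0.9142
MRP = 10.33% − 1.26% = 9.07%
E(R) = 1.26% + 0.9142 × 9.07% = 9.55%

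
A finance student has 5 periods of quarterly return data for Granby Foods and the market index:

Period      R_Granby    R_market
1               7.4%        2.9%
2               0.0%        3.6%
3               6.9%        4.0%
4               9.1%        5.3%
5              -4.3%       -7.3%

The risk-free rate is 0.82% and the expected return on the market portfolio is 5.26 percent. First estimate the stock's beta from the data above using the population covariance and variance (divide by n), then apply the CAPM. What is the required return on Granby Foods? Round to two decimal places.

4.92%

Mean R_i = (7.4 + 0.0 + 6.9 + 9.1 − 4.3) / 5 = 3.8200%
Mean R_m = (2.9 + 3.6 + 4.0 + 5.3 − 7.3) / 5 = 1.7000%
Σ(R_i − R̄_i)(R_m − R̄_m) = 96.2100  ⇒  Cov = 96.2100 / 5 = 19.2420
Σ(R_m − R̄_m)² = 104.3000  ⇒  Var(R_m) = 104.3000 / 5 = 20.8600
β = Cov / Var(R_m) = 19.2420 / 20.8600 = 0.9224
MRP = 5.26% − 0.82% = 4.44%
E(R) = R_f + β × MRP = 0.82% + 0.9224 × 4.44% = 4.92%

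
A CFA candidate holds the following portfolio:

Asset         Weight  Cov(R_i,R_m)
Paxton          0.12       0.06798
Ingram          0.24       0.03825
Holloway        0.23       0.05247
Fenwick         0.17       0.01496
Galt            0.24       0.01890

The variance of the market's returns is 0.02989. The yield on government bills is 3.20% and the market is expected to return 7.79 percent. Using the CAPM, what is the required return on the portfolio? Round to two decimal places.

8.80%

β_Paxton = 0.06798 / 0.02989 = 2.2743
β_Ingram = 0.03825 / 0.02989 = 1.2797
β_Holloway = 0.05247 / 0.02989 = 1.7554
β_Fenwick = 0.01496 / 0.02989 = 0.5005
β_Galt = 0.01890 / 0.02989 = 0.6323
β_P = Σ w_i β_i = 0.12×2.2743 + 0.24×1.2797 + 0.23×1.7554 + 0.17×0.5005 + 0.24×0.6323 = 1.2206
MRP = 7.79% − 3.20% = 4.59%
E(R_P) = R_f + β_P × MRP = 3.20% + 1.2206 × 4.59% = 8.80%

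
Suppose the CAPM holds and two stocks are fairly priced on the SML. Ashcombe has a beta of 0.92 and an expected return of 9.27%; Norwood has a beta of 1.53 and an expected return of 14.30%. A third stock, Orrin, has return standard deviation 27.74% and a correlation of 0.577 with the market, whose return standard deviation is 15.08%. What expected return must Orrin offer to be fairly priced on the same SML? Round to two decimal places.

10.44%

MRP = (14.30% − 9.27%) / (1.53 − 0.92) = 8.2459%
R_f = 9.27% − 0.92 × 8.2459% = 1.6838%
β_Orrin = ρ·σ_i/σ_m = 0.577 × 27.74 / 15.08 = 1.0614
E(R_Orrin) = R_f + β × MRP = 1.6838% + 1.0614 × 8.2459% = 10.44%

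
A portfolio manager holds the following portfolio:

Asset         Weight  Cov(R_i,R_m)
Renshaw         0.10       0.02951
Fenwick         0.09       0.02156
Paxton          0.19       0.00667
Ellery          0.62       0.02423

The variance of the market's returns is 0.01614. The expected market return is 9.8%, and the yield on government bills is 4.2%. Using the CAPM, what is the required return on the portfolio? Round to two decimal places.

β_Renshaw = 0.02951 / 0.01614 = 1.8284
β_Fenwick = 0.02156 / 0.01614 = 1.3358
β_Paxton = 0.00667 / 0.01614 = 0.4133
β_Ellery = 0.02423 / 0.01614 = 1.5012
β_P = Σ w_i β_i = 0.10×1.8284 + 0.09×1.3358 + 0.19×0.4133 + 0.62×1.5012 = 1.3123
MRP = 9.8% − 4.2% = 5.60%
E(R_P) = R_f + β_P × MRP = 4.2% + 1.3123 × 5.6% = 11.55%

11.55%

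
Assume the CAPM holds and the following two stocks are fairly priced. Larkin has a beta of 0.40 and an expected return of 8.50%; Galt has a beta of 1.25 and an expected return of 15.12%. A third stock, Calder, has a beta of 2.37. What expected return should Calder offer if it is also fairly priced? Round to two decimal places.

MRP (SML slope) = (15.12% − 8.50%) / (1.25 − 0.40) = 6.62% / 0.85 = 7.7882%
R_f (intercept) = 8.50% − 0.40 × 7.7882% = 5.3847%
E(R_Calder) = R_f + β × MRP = 5.3847% + 2.37 × 7.7882% = 23.84%

23.84%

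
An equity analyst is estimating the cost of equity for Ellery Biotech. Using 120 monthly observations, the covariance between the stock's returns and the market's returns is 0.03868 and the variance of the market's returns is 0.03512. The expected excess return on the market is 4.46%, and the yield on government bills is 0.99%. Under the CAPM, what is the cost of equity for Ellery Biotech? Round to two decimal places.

β = Cov(R_i, R_m) / Var(R_m) = 0.03868 / 0.03512 = 1.1014
E(R) = R_f + β × MRP = 0.99% + 1.1014 × 4.46% = 5.90%

5.90%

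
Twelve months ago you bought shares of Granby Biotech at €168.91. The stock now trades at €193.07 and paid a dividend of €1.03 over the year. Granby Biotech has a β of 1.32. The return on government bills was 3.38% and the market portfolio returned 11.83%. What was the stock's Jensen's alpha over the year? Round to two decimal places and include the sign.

+0.38%

Realised HPR = (P1 + D1 − P0) / P0 = (193.07 + 1.03 − 168.91) / 168.91 = 25.19 / 168.91 = 14.9133%
MRP = 11.83% − 3.38% = 8.45%
CAPM required = R_f + β·MRP = 3.38% + 1.32 × 8.45% = 14.5340%
α = realised − required = 14.9133% − 14.5340% = +0.38%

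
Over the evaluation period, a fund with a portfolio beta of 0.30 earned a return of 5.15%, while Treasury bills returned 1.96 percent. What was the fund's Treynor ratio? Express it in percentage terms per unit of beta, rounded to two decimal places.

Treynor = (R_P − R_f) / β_P = (5.15% − 1.96%) / 0.3000 = 3.19% / 0.3000 = 10.63%

10.63%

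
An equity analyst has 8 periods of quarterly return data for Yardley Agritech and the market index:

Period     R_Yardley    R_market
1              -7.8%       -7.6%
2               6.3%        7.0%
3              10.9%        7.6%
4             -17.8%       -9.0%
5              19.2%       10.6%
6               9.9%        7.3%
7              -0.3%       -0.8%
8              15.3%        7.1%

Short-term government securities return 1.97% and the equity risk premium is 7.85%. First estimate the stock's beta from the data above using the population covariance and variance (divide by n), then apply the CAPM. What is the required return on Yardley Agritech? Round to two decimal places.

14.35%

Mean R_i = (-7.8 + 6.3 + 10.9 − 17.8 + 19.2 + 9.9 − 0.3 + 15.3) / 8 = 4.4625%
Mean R_m = (-7.6 + 7.0 + 7.6 − 9.0 + 10.6 + 7.3 − 0.8 + 7.1) / 8 = 2.7750%
Σ(R_i − R̄_i)(R_m − R̄_m) = 632.0125  ⇒  Cov = 632.0125 / 8 = 79.0016
Σ(R_m − R̄_m)² = 400.6150  ⇒  Var(R_m) = 400.6150 / 8 = 50.0769
β = Cov / Var(R_m) = 79.0016 / 50.0769 = 1.5776
E(R) = R_f + β × MRP = 1.97% + 1.5776 × 7.85% = 14.35%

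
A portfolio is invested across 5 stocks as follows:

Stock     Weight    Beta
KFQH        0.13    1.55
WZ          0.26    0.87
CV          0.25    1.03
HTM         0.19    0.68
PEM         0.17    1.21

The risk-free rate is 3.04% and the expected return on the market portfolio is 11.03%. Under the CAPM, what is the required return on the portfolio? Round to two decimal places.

11.19%

β_P = Σ w_i β_i = 0.13×1.55 + 0.26×0.87 + 0.25×1.03 + 0.19×0.68 + 0.17×1.21 = 1.0201
MRP = 11.03% − 3.04% = 7.99%
E(R_P) = R_f + β_P × MRP = 3.04% + 1.0201 × 7.99% = 11.19%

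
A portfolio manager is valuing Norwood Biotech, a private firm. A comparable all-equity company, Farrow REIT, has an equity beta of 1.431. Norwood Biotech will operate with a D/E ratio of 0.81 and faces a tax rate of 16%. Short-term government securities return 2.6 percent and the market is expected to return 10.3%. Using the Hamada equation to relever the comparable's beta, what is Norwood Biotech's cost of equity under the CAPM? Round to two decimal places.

β_L = β_U × [1 + (1 − t)(D/E)] = 1.431 × [1 + (1 − 0.16) × 0.81]
    = 1.431 × [1 + 0.84 × 0.81] = 1.431 × 1.6804 = 2.4047
MRP = 10.3% − 2.6% = 7.70%
E(R) = R_f + β_L × MRP = 2.6% + 2.4047 × 7.7% = 21.12%

21.12%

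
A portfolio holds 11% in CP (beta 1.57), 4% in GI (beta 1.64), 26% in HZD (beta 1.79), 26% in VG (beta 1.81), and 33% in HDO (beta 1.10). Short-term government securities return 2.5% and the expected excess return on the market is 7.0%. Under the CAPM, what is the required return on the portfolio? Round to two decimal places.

13.26%

β_P = Σ w_i β_i = 0.11×1.57 + 0.04×1.64 + 0.26×1.79 + 0.26×1.81 + 0.33×1.10 = 1.5373
E(R_P) = R_f + β_P × MRP = 2.5% + 1.5373 × 7.0% = 13.26%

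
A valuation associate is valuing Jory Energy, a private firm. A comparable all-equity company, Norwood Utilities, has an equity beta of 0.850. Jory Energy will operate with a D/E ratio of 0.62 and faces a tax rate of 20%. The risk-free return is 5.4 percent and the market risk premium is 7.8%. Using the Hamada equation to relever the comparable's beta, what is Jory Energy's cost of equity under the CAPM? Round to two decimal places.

15.32%

β_L = β_U × [1 + (1 − t)(D/E)] = 0.850 × [1 + (1 − 0.20) × 0.62]
    = 0.850 × [1 + 0.80 × 0.62] = 0.850 × 1.4960 = 1.2716
E(R) = R_f + β_L × MRP = 5.4% + 1.2716 × 7.8% = 15.32%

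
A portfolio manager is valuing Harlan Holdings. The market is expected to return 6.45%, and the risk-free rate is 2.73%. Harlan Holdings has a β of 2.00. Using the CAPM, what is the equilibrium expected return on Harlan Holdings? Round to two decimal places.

10.17%

Market risk premium = E(R_m) − R_f = 6.45% − 2.73% = 3.72%
E(R) = R_f + β × MRP = 2.73% + 2.00 × 3.72% = 10.17%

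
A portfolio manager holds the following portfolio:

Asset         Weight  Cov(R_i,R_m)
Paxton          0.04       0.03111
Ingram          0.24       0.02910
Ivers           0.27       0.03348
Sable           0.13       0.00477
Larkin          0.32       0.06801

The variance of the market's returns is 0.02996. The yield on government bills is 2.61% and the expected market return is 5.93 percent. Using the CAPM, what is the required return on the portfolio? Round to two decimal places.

β_Paxton = 0.03111 / 0.02996 = 1.0384
β_Ingram = 0.02910 / 0.02996 = 0.9713
β_Ivers = 0.03348 / 0.02996 = 1.1175
β_Sable = 0.00477 / 0.02996 = 0.1592
β_Larkin = 0.06801 / 0.02996 = 2.2700
β_P = Σ w_i β_i = 0.04×1.0384 + 0.24×0.9713 + 0.27×1.1175 + 0.13×0.1592 + 0.32×2.2700 = 1.3235
MRP = 5.93% − 2.61% = 3.32%
E(R_P) = R_f + β_P × MRP = 2.61% + 1.3235 × 3.32% = 7.00%

7.00%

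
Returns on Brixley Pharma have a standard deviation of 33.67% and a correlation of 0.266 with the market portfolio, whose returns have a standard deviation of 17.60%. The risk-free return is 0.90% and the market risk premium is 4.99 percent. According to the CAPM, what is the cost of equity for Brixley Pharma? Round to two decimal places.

3.44%

β = ρ × σ_i / σ_m = 0.266 × 33.67% / 17.60% = 0.5089
E(R) = 0.90% + 0.5089 × 4.99% = 3.44%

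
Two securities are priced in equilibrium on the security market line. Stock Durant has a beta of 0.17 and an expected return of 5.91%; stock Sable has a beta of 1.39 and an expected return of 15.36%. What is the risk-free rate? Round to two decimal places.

Both satisfy E(R) = R_f + β·MRP, so the slope of the SML is
MRP = (15.36% − 5.91%) / (1.39 − 0.17) = 9.45% / 1.22 = 7.7459%
R_f = E(R_Durant) − β_Durant·MRP = 5.91% − 0.17 × 7.7459% = 4.5932%

4.59%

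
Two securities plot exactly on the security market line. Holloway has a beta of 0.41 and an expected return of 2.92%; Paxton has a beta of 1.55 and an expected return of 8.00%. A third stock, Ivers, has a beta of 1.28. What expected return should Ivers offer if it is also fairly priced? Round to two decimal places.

6.80%

MRP (SML slope) = (8.00% − 2.92%) / (1.55 − 0.41) = 5.08% / 1.14 = 4.4561%
R_f (intercept) = 2.92% − 0.41 × 4.4561% = 1.0930%
E(R_Ivers) = R_f + β × MRP = 1.0930% + 1.28 × 4.4561% = 6.80%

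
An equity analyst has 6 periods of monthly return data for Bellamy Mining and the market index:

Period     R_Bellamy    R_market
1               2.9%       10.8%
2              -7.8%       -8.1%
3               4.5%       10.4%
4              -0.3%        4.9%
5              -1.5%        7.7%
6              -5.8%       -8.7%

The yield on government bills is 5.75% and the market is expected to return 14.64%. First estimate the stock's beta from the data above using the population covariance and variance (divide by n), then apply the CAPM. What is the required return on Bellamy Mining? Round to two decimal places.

10.21%

Mean R_i = (2.9 − 7.8 + 4.5 − 0.3 − 1.5 − 5.8) / 6 = -1.3333%
Mean R_m = (10.8 − 8.1 + 10.4 + 4.9 + 7.7 − 8.7) / 6 = 2.8333%
Σ(R_i − R̄_i)(R_m − R̄_m) = 201.4067  ⇒  Cov = 201.4067 / 6 = 33.5678
Σ(R_m − R̄_m)² = 401.2333  ⇒  Var(R_m) = 401.2333 / 6 = 66.8722
β = Cov / Var(R_m) = 33.5678 / 66.8722 = 0.5020
MRP = 14.64% − 5.75% = 8.89%
E(R) = R_f + β × MRP = 5.75% + 0.5020 × 8.89% = 10.21%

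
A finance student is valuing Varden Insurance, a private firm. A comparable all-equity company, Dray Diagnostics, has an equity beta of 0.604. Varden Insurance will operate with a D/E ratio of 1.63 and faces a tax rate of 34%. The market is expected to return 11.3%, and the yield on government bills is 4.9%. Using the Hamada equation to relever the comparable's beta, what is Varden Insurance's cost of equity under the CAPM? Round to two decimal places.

β_L = β_U × [1 + (1 − t)(D/E)] = 0.604 × [1 + (1 − 0.34) × 1.63]
    = 0.604 × [1 + 0.66 × 1.63] = 0.604 × 2.0758 = 1.2538
MRP = 11.3% − 4.9% = 6.40%
E(R) = R_f + β_L × MRP = 4.9% + 1.2538 × 6.4% = 12.92%

12.92%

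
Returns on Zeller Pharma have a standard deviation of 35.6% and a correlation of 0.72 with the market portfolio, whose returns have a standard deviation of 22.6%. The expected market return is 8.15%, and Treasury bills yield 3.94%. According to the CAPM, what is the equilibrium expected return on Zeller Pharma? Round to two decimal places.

β = ρ × σ_i / σ_m = 0.72 × 35.6% / 22.6% = 1.1342
MRP = 8.15% − 3.94% = 4.21%
E(R) = 3.94% + 1.1342 × 4.21% = 8.71%

8.71%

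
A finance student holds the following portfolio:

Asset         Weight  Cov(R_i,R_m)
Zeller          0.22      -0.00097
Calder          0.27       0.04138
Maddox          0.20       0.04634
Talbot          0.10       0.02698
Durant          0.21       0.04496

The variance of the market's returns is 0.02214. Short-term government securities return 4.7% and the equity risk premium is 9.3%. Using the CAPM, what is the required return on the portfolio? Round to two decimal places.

18.30%

β_Zeller = -0.00097 / 0.02214 = -0.0438
β_Calder = 0.04138 / 0.02214 = 1.8690
β_Maddox = 0.04634 / 0.02214 = 2.0930
β_Talbot = 0.02698 / 0.02214 = 1.2186
β_Durant = 0.04496 / 0.02214 = 2.0307
β_P = Σ w_i β_i = 0.22×-0.0438 + 0.27×1.8690 + 0.20×2.0930 + 0.10×1.2186 + 0.21×2.0307 = 1.4619
E(R_P) = R_f + β_P × MRP = 4.7% + 1.4619 × 9.3% = 18.30%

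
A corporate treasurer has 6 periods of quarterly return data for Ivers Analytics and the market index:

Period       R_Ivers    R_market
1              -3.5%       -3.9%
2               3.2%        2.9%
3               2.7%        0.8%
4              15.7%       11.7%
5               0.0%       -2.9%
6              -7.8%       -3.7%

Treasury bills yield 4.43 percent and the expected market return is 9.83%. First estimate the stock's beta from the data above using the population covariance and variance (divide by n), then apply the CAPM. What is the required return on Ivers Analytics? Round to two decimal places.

11.34%

Mean R_i = (-3.5 + 3.2 + 2.7 + 15.7 + 0.0 − 7.8) / 6 = 1.7167%
Mean R_m = (-3.9 + 2.9 + 0.8 + 11.7 − 2.9 − 3.7) / 6 = 0.8167%
Σ(R_i − R̄_i)(R_m − R̄_m) = 229.2283  ⇒  Cov = 229.2283 / 6 = 38.2047
Σ(R_m − R̄_m)² = 179.2483  ⇒  Var(R_m) = 179.2483 / 6 = 29.8747
β = Cov / Var(R_m) = 38.2047 / 29.8747 = 1.2788
MRP = 9.83% − 4.43% = 5.40%
E(R) = R_f + β × MRP = 4.43% + 1.2788 × 5.40% = 11.34%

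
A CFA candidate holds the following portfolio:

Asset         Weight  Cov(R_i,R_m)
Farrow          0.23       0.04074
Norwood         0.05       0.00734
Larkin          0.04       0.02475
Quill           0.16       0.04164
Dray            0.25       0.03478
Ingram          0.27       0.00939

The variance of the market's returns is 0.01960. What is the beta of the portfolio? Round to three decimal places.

β_Farrow = 0.04074 / 0.01960 = 2.0786
β_Norwood = 0.00734 / 0.01960 = 0.3745
β_Larkin = 0.02475 / 0.01960 = 1.2628
β_Quill = 0.04164 / 0.01960 = 2.1245
β_Dray = 0.03478 / 0.01960 = 1.7745
β_Ingram = 0.00939 / 0.01960 = 0.4791
β_P = Σ w_i β_i = 0.23×2.0786 + 0.05×0.3745 + 0.04×1.2628 + 0.16×2.1245 + 0.25×1.7745 + 0.27×0.4791 = 1.4602

1.460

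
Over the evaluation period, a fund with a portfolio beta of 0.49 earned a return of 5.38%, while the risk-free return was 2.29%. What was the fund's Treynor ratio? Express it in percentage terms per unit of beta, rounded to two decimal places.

Treynor = (R_P − R_f) / β_P = (5.38% − 2.29%) / 0.4900 = 3.09% / 0.4900 = 6.31%

6.31%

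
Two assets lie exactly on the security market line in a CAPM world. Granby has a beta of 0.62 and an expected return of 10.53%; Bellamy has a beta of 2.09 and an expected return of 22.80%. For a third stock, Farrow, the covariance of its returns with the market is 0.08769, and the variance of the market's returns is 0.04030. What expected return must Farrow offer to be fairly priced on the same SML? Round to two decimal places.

23.52%

MRP = (22.80% − 10.53%) / (2.09 − 0.62) = 8.3469%
R_f = 10.53% − 0.62 × 8.3469% = 5.3549%
β_Farrow = Cov / Var(R_m) = 0.08769 / 0.04030 = 2.1759
E(R_Farrow) = R_f + β × MRP = 5.3549% + 2.1759 × 8.3469% = 23.52%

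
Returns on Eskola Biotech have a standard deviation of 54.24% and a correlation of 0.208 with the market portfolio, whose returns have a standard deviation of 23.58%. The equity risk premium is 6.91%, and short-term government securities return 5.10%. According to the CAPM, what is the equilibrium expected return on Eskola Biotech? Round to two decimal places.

β = ρ × σ_i / σ_m = 0.208 × 54.24% / 23.58% = 0.4785
E(R) = 5.10% + 0.4785 × 6.91% = 8.41%

8.41%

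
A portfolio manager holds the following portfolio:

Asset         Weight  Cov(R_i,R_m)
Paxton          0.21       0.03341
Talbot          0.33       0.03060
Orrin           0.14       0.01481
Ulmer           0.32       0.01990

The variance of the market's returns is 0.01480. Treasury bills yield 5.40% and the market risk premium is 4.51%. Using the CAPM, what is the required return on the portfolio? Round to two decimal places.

13.19%

β_Paxton = 0.03341 / 0.01480 = 2.2574
β_Talbot = 0.03060 / 0.01480 = 2.0676
β_Orrin = 0.01481 / 0.01480 = 1.0007
β_Ulmer = 0.01990 / 0.01480 = 1.3446
β_P = Σ w_i β_i = 0.21×2.2574 + 0.33×2.0676 + 0.14×1.0007 + 0.32×1.3446 = 1.7267
E(R_P) = R_f + β_P × MRP = 5.40% + 1.7267 × 4.51% = 13.19%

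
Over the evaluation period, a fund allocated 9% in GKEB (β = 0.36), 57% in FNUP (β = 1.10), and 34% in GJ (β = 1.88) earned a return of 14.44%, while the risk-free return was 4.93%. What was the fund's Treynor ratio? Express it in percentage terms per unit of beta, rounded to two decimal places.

β_P = 0.09×0.36 + 0.57×1.10 + 0.34×1.88 = 1.2986
Treynor = (R_P − R_f) / β_P = (14.44% − 4.93%) / 1.2986 = 9.51% / 1.2986 = 7.32%

7.32%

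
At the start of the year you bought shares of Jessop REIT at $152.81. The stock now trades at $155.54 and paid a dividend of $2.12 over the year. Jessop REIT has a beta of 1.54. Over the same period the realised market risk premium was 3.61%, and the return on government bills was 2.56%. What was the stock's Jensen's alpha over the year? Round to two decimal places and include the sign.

-4.95%

Realised HPR = (P1 + D1 − P0) / P0 = (155.54 + 2.12 − 152.81) / 152.81 = 4.85 / 152.81 = 3.1739%
CAPM required = R_f + β·MRP = 2.56% + 1.54 × 3.61% = 8.1194%
α = realised − required = 3.1739% − 8.1194% = -4.95%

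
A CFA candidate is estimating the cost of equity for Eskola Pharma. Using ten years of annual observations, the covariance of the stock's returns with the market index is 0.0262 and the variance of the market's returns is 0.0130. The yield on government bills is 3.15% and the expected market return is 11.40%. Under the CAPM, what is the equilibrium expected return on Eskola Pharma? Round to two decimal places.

β = Cov(R_i, R_m) / Var(R_m) = 0.0262 / 0.0130 = 2.0154
MRP = 11.40% − 3.15% = 8.25%
E(R) = R_f + β × MRP = 3.15% + 2.0154 × 8.25% = 19.78%

19.78%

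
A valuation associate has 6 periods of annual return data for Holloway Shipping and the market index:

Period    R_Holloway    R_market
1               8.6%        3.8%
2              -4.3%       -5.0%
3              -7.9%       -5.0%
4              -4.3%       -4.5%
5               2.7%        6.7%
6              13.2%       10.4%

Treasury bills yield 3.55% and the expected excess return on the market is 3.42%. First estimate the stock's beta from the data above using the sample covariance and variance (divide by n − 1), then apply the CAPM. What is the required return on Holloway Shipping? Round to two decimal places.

Mean R_i = (8.6 − 4.3 − 7.9 − 4.3 + 2.7 + 13.2) / 6 = 1.3333%
Mean R_m = (3.8 − 5.0 − 5.0 − 4.5 + 6.7 + 10.4) / 6 = 1.0667%
Σ(R_i − R̄_i)(R_m − R̄_m) = 259.8667  ⇒  Cov = 259.8667 / 5 = 51.9733
Σ(R_m − R̄_m)² = 230.9133  ⇒  Var(R_m) = 230.9133 / 5 = 46.1827
β = Cov / Var(R_m) = 51.9733 / 46.1827 = 1.1254
E(R) = R_f + β × MRP = 3.55% + 1.1254 × 3.42% = 7.40%

7.40%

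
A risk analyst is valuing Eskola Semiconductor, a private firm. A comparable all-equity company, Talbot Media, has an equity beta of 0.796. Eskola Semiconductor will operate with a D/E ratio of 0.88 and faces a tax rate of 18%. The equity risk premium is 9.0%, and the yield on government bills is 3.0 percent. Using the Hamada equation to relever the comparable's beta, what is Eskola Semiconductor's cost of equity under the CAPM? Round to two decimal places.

β_L = β_U × [1 + (1 − t)(D/E)] = 0.796 × [1 + (1 − 0.18) × 0.88]
    = 0.796 × [1 + 0.82 × 0.88] = 0.796 × 1.7216 = 1.3704
E(R) = R_f + β_L × MRP = 3.0% + 1.3704 × 9.0% = 15.33%

15.33%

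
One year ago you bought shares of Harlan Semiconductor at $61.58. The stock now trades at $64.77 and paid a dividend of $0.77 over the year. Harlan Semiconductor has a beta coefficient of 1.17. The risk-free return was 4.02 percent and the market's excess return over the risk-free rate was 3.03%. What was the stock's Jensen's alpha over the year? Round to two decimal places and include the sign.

Realised HPR = (P1 + D1 − P0) / P0 = (64.77 + 0.77 − 61.58) / 61.58 = 3.96 / 61.58 = 6.4307%
CAPM required = R_f + β·MRP = 4.02% + 1.17 × 3.03% = 7.5651%
α = realised − required = 6.4307% − 7.5651% = -1.13%

-1.13%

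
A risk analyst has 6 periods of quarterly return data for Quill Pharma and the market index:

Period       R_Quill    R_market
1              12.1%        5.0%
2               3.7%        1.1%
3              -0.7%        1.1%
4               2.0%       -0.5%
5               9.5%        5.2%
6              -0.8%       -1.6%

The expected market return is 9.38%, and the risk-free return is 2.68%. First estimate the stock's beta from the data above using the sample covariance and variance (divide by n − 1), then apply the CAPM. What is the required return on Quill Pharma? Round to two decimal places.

Mean R_i = (12.1 + 3.7 − 0.7 + 2.0 + 9.5 − 0.8) / 6 = 4.3000%
Mean R_m = (5.0 + 1.1 + 1.1 − 0.5 + 5.2 − 1.6) / 6 = 1.7167%
Σ(R_i − R̄_i)(R_m − R̄_m) = 69.1900  ⇒  Cov = 69.1900 / 5 = 13.8380
Σ(R_m − R̄_m)² = 39.5883  ⇒  Var(R_m) = 39.5883 / 5 = 7.9177
β = Cov / Var(R_m) = 13.8380 / 7.9177 = 1.7477
MRP = 9.38% − 2.68% = 6.70%
E(R) = R_f + β × MRP = 2.68% + 1.7477 × 6.70% = 14.39%

14.39%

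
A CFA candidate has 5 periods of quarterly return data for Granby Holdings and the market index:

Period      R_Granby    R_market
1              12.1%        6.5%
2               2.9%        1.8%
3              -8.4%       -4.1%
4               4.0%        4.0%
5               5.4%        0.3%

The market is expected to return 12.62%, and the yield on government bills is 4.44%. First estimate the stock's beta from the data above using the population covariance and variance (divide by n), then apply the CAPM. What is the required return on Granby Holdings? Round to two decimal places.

Mean R_i = (12.1 + 2.9 − 8.4 + 4.0 + 5.4) / 5 = 3.2000%
Mean R_m = (6.5 + 1.8 − 4.1 + 4.0 + 0.3) / 5 = 1.7000%
Σ(R_i − R̄_i)(R_m − R̄_m) = 108.7300  ⇒  Cov = 108.7300 / 5 = 21.7460
Σ(R_m − R̄_m)² = 63.9400  ⇒  Var(R_m) = 63.9400 / 5 = 12.7880
β = Cov / Var(R_m) = 21.7460 / 12.7880 = 1.7005
MRP = 12.62% − 4.44% = 8.18%
E(R) = R_f + β × MRP = 4.44% + 1.7005 × 8.18% = 18.35%

18.35%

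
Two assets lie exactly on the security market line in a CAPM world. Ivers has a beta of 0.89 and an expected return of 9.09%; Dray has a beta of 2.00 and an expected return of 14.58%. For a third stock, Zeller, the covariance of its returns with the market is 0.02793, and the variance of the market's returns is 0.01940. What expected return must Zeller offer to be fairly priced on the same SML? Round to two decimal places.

MRP = (14.58% − 9.09%) / (2.00 − 0.89) = 4.9459%
R_f = 9.09% − 0.89 × 4.9459% = 4.6881%
β_Zeller = Cov / Var(R_m) = 0.02793 / 0.01940 = 1.4397
E(R_Zeller) = R_f + β × MRP = 4.6881% + 1.4397 × 4.9459% = 11.81%

11.81%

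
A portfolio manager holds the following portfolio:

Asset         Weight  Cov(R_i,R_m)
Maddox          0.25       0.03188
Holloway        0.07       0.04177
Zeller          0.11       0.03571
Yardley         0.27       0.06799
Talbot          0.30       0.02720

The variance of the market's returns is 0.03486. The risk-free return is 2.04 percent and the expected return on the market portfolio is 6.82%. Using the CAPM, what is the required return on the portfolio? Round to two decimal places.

β_Maddox = 0.03188 / 0.03486 = 0.9145
β_Holloway = 0.04177 / 0.03486 = 1.1982
β_Zeller = 0.03571 / 0.03486 = 1.0244
β_Yardley = 0.06799 / 0.03486 = 1.9504
β_Talbot = 0.02720 / 0.03486 = 0.7803
β_P = Σ w_i β_i = 0.25×0.9145 + 0.07×1.1982 + 0.11×1.0244 + 0.27×1.9504 + 0.30×0.7803 = 1.1859
MRP = 6.82% − 2.04% = 4.78%
E(R_P) = R_f + β_P × MRP = 2.04% + 1.1859 × 4.78% = 7.71%

7.71%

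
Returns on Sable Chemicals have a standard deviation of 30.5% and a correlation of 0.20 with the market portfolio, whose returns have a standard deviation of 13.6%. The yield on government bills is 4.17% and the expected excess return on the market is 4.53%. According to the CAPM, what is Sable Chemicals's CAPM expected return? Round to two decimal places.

β = ρ × σ_i / σ_m = 0.20 × 30.5% / 13.6% = 0.4485
E(R) = 4.17% + 0.4485 × 4.53% = 6.20%

6.20%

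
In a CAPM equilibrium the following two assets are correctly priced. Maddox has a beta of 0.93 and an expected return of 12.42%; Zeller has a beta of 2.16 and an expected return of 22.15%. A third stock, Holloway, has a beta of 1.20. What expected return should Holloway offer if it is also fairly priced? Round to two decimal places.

14.56%

MRP (SML slope) = (22.15% − 12.42%) / (2.16 − 0.93) = 9.73% / 1.23 = 7.9106%
R_f (intercept) = 12.42% − 0.93 × 7.9106% = 5.0631%
E(R_Holloway) = R_f + β × MRP = 5.0631% + 1.20 × 7.9106% = 14.56%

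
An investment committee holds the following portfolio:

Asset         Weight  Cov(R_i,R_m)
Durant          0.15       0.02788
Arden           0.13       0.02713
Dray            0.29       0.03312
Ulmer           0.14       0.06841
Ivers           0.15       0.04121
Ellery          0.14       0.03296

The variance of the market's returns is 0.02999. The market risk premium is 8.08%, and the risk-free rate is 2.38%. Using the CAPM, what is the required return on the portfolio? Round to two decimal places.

12.53%

β_Durant = 0.02788 / 0.02999 = 0.9296
β_Arden = 0.02713 / 0.02999 = 0.9046
β_Dray = 0.03312 / 0.02999 = 1.1044
β_Ulmer = 0.06841 / 0.02999 = 2.2811
β_Ivers = 0.04121 / 0.02999 = 1.3741
β_Ellery = 0.03296 / 0.02999 = 1.0990
β_P = Σ w_i β_i = 0.15×0.9296 + 0.13×0.9046 + 0.29×1.1044 + 0.14×2.2811 + 0.15×1.3741 + 0.14×1.0990 = 1.2566
E(R_P) = R_f + β_P × MRP = 2.38% + 1.2566 × 8.08% = 12.53%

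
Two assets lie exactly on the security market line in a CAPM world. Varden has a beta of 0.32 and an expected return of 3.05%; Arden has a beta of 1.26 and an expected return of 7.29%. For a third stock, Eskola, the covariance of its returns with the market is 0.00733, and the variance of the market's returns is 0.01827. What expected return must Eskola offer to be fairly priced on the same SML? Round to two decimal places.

MRP = (7.29% − 3.05%) / (1.26 − 0.32) = 4.5106%
R_f = 3.05% − 0.32 × 4.5106% = 1.6066%
β_Eskola = Cov / Var(R_m) = 0.00733 / 0.01827 = 0.4012
E(R_Eskola) = R_f + β × MRP = 1.6066% + 0.4012 × 4.5106% = 3.42%

3.42%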